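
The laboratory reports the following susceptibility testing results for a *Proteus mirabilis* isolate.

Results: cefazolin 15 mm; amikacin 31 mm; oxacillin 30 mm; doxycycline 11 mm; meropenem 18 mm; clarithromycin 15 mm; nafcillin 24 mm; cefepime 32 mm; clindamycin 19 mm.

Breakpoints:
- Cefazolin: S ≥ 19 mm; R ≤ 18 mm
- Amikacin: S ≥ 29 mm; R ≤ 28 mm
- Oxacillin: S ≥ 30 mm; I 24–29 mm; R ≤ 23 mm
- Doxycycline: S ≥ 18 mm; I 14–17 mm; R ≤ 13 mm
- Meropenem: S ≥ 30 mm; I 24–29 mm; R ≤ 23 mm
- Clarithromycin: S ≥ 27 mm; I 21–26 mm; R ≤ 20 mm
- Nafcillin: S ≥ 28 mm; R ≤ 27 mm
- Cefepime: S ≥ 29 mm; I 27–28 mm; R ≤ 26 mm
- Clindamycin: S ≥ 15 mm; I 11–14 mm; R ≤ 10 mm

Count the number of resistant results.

Cefazolin: 15 mm is ≤ 18 mm → R
Amikacin: 31 mm is ≥ 29 mm — Susceptible
Oxacillin 30 mm: ≥ 30 mm → S
Doxycycline (11 mm) ≤ 13 mm — resistant
Meropenem 18 mm: ≤ 23 mm — R
Clarithromycin: 15 mm is ≤ 20 mm → Resistant
Nafcillin: 24 mm is ≤ 27 mm — R
Cefepime: 32 mm is ≥ 29 mm — Susceptible
Clindamycin (19 mm) ≥ 15 mm → S
Resistant: 5

5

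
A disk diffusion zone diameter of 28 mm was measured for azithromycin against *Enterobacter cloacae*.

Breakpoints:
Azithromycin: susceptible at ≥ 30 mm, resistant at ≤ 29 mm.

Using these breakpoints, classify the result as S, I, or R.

Resistant

Azithromycin 28 mm: ≤ 29 mm → R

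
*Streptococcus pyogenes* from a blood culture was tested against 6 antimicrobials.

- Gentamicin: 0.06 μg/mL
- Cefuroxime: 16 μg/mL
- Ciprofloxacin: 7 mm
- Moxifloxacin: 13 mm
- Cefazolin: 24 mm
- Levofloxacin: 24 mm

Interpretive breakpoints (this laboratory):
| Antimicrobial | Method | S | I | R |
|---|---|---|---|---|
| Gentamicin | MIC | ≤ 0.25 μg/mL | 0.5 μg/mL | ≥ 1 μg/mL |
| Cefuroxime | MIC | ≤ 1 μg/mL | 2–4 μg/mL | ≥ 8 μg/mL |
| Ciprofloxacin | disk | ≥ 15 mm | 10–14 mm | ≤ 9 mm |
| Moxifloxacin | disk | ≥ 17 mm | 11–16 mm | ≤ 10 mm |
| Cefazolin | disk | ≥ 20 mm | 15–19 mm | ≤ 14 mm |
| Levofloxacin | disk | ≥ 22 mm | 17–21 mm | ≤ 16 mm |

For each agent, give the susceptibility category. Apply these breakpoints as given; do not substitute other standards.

S, R, R, I, S, S

Gentamicin 0.06 μg/mL: ≤ 0.25 μg/mL ⇒ Susceptible
Cefuroxime 16 μg/mL: ≥ 8 μg/mL — R
Ciprofloxacin (7 mm) ≤ 9 mm ⇒ Resistant
Moxifloxacin 13 mm: in 11–16 mm → intermediate
Cefazolin 24 mm: ≥ 20 mm → S
Levofloxacin: 24 mm is ≥ 22 mm ⇒ S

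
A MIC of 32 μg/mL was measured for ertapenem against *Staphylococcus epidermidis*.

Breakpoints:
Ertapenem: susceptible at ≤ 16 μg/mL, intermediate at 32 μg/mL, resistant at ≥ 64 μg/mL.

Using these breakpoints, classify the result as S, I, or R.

Ertapenem: 32 μg/mL is = 32 μg/mL → intermediate

Intermediate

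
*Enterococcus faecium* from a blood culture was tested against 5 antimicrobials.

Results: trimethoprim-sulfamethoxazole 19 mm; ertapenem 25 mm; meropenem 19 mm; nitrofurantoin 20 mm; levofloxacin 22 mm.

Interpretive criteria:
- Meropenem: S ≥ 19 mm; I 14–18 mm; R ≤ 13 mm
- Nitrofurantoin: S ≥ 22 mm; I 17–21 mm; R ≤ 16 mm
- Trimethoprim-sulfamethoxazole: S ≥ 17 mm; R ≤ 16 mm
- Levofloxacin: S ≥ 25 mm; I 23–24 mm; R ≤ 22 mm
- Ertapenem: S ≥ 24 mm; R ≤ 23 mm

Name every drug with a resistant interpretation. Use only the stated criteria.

Trimethoprim-sulfamethoxazole: 19 mm is ≥ 17 mm ⇒ susceptible
Ertapenem 25 mm: ≥ 24 mm → susceptible
Meropenem: 19 mm is ≥ 19 mm ⇒ susceptible
Nitrofurantoin 20 mm: in 17–21 mm — intermediate
Levofloxacin: 22 mm is ≤ 22 mm — resistant

levofloxacin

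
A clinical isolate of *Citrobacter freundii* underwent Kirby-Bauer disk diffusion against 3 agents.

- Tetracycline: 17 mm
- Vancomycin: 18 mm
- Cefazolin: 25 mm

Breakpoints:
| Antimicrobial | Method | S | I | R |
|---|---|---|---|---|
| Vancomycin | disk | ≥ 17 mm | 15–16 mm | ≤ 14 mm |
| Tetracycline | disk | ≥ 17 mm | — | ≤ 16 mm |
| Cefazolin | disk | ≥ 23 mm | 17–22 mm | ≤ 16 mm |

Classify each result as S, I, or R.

Tetracycline (17 mm) ≥ 17 mm → Susceptible
Vancomycin: 18 mm is ≥ 17 mm — Susceptible
Cefazolin (25 mm) ≥ 23 mm ⇒ Susceptible

S, S, S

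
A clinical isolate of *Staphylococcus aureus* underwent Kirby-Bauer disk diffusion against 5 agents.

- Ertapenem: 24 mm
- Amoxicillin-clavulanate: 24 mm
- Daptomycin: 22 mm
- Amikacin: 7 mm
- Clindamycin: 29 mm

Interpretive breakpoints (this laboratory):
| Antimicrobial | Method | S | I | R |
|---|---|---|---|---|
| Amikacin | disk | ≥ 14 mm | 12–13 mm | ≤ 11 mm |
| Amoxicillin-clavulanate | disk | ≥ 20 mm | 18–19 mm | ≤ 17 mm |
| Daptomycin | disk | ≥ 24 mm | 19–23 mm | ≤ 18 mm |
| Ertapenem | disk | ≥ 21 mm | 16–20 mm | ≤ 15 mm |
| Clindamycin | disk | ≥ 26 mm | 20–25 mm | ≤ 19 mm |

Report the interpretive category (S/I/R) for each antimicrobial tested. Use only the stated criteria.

S, S, I, R, S

Ertapenem 24 mm: ≥ 21 mm — Susceptible
Amoxicillin-clavulanate: 24 mm is ≥ 20 mm → Susceptible
Daptomycin 22 mm: in 19–23 mm — Intermediate
Amikacin 7 mm: ≤ 11 mm → resistant
Clindamycin 29 mm: ≥ 26 mm — susceptible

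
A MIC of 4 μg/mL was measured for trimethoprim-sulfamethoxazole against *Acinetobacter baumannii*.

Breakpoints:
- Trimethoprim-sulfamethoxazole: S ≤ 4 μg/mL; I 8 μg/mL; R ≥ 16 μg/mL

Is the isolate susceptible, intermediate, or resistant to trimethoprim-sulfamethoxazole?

Trimethoprim-sulfamethoxazole 4 μg/mL: ≤ 4 μg/mL — S

S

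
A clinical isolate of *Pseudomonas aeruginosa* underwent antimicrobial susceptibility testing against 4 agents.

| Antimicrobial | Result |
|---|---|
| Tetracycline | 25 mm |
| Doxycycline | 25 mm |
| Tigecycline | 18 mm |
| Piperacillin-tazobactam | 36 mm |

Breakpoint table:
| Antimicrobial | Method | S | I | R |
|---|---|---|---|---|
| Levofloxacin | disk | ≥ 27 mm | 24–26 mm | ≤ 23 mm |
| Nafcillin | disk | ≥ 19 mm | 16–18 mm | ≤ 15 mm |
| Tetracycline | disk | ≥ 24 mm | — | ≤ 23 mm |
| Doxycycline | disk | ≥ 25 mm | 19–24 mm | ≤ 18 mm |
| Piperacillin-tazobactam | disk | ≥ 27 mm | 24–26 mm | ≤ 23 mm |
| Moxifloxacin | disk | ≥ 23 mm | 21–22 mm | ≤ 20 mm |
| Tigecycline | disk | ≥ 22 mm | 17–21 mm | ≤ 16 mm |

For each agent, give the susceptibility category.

Tetracycline 25 mm: ≥ 24 mm → susceptible
Doxycycline: 25 mm is ≥ 25 mm → Susceptible
Tigecycline (18 mm) in 17–21 mm — I
Piperacillin-tazobactam: 36 mm is ≥ 27 mm ⇒ susceptible

S, S, I, S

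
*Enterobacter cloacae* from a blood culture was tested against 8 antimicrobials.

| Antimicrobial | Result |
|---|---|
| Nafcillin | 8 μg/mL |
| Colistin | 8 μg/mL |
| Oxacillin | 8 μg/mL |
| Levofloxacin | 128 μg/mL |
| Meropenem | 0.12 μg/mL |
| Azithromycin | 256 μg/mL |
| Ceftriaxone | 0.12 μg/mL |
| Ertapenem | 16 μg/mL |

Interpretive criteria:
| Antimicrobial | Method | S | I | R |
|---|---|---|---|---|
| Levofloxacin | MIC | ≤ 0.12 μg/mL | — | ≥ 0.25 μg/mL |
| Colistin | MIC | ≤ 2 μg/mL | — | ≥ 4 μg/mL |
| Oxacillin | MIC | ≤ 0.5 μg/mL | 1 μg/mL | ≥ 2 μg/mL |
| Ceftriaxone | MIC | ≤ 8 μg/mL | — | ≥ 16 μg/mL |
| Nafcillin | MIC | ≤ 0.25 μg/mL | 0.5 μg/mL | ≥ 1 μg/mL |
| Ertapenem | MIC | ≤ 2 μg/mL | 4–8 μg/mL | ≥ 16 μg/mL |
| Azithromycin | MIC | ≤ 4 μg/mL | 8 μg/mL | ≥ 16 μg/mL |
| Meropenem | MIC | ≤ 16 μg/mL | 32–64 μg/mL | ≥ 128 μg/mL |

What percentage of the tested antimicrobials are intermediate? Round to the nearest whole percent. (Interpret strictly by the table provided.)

Nafcillin (8 μg/mL) ≥ 1 μg/mL → resistant
Colistin (8 μg/mL) ≥ 4 μg/mL ⇒ Resistant
Oxacillin (8 μg/mL) ≥ 2 μg/mL → resistant
Levofloxacin 128 μg/mL: ≥ 0.25 μg/mL — R
Meropenem: 0.12 μg/mL is ≤ 16 μg/mL → S
Azithromycin: 256 μg/mL is ≥ 16 μg/mL — Resistant
Ceftriaxone: 0.12 μg/mL is ≤ 8 μg/mL ⇒ susceptible
Ertapenem (16 μg/mL) ≥ 16 μg/mL → Resistant
Intermediate: 0/8

0%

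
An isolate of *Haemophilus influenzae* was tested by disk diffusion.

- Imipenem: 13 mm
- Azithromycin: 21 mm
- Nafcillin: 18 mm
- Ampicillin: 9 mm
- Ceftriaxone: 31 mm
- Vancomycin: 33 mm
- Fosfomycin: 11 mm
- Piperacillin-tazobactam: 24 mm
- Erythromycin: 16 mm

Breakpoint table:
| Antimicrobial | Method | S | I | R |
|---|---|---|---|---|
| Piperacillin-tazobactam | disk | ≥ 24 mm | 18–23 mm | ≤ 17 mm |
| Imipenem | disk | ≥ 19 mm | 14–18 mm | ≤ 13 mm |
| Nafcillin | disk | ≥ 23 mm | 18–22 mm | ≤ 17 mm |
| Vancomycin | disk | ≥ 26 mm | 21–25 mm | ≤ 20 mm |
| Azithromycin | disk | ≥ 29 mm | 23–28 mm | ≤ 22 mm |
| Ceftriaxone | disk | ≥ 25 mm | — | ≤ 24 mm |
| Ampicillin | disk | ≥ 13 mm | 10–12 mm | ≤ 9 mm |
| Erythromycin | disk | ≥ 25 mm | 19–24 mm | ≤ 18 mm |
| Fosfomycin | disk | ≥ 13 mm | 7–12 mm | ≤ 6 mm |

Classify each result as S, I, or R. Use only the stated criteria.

Imipenem 13 mm: ≤ 13 mm → resistant
Azithromycin: 21 mm is ≤ 22 mm → resistant
Nafcillin (18 mm) in 18–22 mm → intermediate
Ampicillin 9 mm: ≤ 9 mm → R
Ceftriaxone: 31 mm is ≥ 25 mm — Susceptible
Vancomycin (33 mm) ≥ 26 mm ⇒ susceptible
Fosfomycin (11 mm) in 7–12 mm — I
Piperacillin-tazobactam 24 mm: ≥ 24 mm → S
Erythromycin (16 mm) ≤ 18 mm → R

R, R, I, R, S, S, I, S, R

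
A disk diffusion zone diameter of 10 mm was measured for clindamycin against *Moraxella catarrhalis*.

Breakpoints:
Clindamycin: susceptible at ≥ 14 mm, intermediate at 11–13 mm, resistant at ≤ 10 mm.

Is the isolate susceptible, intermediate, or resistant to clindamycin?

Clindamycin (10 mm) ≤ 10 mm — resistant

Resistant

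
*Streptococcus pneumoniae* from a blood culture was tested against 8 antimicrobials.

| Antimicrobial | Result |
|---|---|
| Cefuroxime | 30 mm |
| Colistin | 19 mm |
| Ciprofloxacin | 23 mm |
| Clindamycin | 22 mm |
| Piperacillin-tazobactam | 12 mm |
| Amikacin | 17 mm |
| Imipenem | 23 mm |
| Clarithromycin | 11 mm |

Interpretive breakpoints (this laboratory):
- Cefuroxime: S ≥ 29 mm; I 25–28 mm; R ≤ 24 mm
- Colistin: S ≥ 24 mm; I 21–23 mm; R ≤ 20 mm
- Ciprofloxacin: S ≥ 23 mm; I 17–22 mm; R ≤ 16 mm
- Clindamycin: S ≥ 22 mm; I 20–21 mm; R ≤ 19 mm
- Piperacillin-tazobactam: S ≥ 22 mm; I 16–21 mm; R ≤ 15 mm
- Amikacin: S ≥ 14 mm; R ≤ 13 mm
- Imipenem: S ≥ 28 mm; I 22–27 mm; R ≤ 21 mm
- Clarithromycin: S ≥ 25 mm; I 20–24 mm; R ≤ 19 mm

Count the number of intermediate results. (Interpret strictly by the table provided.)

1

Cefuroxime (30 mm) ≥ 29 mm — susceptible
Colistin 19 mm: ≤ 20 mm — Resistant
Ciprofloxacin (23 mm) ≥ 23 mm — S
Clindamycin (22 mm) ≥ 22 mm ⇒ S
Piperacillin-tazobactam: 12 mm is ≤ 15 mm → R
Amikacin (17 mm) ≥ 14 mm ⇒ susceptible
Imipenem: 23 mm is in 22–27 mm ⇒ I
Clarithromycin (11 mm) ≤ 19 mm ⇒ Resistant
Intermediate: 1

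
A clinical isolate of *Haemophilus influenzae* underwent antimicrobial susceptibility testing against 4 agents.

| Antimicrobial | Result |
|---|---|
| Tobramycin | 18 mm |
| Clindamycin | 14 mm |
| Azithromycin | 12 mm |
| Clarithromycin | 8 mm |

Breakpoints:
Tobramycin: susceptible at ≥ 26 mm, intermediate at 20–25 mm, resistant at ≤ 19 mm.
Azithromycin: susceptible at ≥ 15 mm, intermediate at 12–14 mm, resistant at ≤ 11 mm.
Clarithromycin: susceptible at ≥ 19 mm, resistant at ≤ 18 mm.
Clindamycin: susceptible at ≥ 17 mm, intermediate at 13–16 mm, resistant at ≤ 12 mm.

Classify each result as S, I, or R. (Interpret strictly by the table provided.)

Tobramycin 18 mm: ≤ 19 mm → resistant
Clindamycin 14 mm: in 13–16 mm ⇒ Intermediate
Azithromycin (12 mm) in 12–14 mm — intermediate
Clarithromycin 8 mm: ≤ 18 mm → resistant

R, I, I, R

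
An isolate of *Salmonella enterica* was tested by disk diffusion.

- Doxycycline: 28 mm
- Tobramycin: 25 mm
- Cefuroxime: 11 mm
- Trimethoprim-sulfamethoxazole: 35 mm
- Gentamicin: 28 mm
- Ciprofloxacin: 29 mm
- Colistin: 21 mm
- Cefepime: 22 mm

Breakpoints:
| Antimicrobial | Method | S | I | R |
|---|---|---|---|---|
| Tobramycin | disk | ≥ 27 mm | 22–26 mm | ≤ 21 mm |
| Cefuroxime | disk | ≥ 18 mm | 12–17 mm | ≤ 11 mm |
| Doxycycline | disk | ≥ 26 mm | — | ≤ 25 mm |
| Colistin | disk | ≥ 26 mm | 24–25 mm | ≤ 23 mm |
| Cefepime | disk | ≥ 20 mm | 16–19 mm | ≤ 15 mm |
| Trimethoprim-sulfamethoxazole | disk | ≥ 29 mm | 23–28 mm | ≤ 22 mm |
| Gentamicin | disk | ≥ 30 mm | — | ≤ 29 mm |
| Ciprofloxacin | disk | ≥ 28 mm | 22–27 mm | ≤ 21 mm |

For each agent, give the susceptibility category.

Doxycycline 28 mm: ≥ 26 mm → susceptible
Tobramycin: 25 mm is in 22–26 mm — intermediate
Cefuroxime 11 mm: ≤ 11 mm ⇒ resistant
Trimethoprim-sulfamethoxazole (35 mm) ≥ 29 mm → S
Gentamicin 28 mm: ≤ 29 mm — R
Ciprofloxacin (29 mm) ≥ 28 mm — susceptible
Colistin: 21 mm is ≤ 23 mm ⇒ Resistant
Cefepime: 22 mm is ≥ 20 mm ⇒ Susceptible

S, I, R, S, R, S, R, S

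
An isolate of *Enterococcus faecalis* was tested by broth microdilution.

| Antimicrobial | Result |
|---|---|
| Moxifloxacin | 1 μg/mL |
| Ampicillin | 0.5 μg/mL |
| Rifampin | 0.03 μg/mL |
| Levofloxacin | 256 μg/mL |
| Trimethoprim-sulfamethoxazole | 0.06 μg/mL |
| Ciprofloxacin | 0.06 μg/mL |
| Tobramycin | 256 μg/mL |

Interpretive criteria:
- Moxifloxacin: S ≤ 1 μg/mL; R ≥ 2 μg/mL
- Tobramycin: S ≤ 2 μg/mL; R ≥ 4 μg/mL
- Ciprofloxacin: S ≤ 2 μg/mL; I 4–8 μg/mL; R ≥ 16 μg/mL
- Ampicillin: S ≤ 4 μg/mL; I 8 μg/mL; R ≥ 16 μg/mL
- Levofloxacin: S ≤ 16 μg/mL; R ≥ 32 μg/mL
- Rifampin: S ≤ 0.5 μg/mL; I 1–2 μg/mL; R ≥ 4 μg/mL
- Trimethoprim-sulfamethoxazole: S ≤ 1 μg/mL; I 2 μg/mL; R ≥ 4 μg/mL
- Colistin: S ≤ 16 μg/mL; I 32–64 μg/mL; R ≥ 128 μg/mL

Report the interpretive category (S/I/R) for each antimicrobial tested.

S, S, S, R, S, S, R

Moxifloxacin 1 μg/mL: ≤ 1 μg/mL — S
Ampicillin (0.5 μg/mL) ≤ 4 μg/mL → susceptible
Rifampin 0.03 μg/mL: ≤ 0.5 μg/mL ⇒ Susceptible
Levofloxacin: 256 μg/mL is ≥ 32 μg/mL — R
Trimethoprim-sulfamethoxazole (0.06 μg/mL) ≤ 1 μg/mL — S
Ciprofloxacin (0.06 μg/mL) ≤ 2 μg/mL ⇒ susceptible
Tobramycin (256 μg/mL) ≥ 4 μg/mL — R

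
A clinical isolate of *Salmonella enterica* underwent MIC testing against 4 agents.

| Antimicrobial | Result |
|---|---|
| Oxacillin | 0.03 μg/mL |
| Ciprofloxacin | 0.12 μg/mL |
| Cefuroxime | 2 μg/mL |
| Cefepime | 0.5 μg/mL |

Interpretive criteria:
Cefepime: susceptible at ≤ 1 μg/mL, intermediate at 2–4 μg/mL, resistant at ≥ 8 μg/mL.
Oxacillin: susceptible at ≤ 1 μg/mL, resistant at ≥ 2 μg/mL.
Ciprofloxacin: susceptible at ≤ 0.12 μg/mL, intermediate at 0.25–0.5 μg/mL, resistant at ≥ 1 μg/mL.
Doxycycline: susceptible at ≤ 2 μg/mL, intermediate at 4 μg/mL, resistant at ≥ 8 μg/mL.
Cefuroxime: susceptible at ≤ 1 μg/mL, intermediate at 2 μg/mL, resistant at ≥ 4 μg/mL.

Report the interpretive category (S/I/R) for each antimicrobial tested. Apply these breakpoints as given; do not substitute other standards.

Oxacillin: 0.03 μg/mL is ≤ 1 μg/mL ⇒ S
Ciprofloxacin: 0.12 μg/mL is ≤ 0.12 μg/mL — S
Cefuroxime (2 μg/mL) = 2 μg/mL → intermediate
Cefepime (0.5 μg/mL) ≤ 1 μg/mL → susceptible

S, S, I, S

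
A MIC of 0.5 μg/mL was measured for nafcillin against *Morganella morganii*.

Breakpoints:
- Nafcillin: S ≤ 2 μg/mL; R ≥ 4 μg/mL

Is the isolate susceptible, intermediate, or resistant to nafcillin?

Susceptible

Nafcillin: 0.5 μg/mL is ≤ 2 μg/mL ⇒ S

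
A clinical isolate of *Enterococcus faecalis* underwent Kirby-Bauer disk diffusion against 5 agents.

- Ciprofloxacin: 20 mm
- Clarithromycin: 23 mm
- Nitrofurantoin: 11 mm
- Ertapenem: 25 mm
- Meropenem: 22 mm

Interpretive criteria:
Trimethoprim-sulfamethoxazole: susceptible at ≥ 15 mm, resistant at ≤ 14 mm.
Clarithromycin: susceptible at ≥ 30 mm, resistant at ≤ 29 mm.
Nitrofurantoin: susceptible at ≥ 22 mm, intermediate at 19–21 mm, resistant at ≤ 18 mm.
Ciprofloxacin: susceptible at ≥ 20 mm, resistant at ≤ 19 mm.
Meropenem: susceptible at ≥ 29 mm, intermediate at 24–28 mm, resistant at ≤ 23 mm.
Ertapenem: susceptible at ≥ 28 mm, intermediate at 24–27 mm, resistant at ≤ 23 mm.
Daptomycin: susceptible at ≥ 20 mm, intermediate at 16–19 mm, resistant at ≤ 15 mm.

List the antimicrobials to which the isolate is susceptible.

ciprofloxacin

Ciprofloxacin (20 mm) ≥ 20 mm — susceptible
Clarithromycin (23 mm) ≤ 29 mm → Resistant
Nitrofurantoin (11 mm) ≤ 18 mm → resistant
Ertapenem (25 mm) in 24–27 mm → Intermediate
Meropenem (22 mm) ≤ 23 mm → R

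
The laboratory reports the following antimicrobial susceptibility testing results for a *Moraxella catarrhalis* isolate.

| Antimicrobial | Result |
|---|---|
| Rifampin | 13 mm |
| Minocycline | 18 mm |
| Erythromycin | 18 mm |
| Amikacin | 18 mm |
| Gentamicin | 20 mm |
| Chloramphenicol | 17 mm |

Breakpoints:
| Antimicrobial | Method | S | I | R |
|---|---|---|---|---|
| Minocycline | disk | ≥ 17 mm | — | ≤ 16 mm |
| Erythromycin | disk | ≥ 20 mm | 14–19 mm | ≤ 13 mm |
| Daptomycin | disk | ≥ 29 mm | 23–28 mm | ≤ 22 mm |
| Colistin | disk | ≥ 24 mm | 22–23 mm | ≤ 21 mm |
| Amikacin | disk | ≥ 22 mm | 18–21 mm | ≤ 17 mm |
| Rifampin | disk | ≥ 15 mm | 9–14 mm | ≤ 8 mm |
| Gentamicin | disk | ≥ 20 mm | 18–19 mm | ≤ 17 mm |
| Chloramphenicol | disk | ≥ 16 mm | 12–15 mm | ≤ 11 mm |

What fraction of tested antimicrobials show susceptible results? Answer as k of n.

3 of 6

Rifampin: 13 mm is in 9–14 mm ⇒ Intermediate
Minocycline 18 mm: ≥ 17 mm — susceptible
Erythromycin (18 mm) in 14–19 mm ⇒ Intermediate
Amikacin: 18 mm is in 18–21 mm — Intermediate
Gentamicin: 20 mm is ≥ 20 mm — Susceptible
Chloramphenicol: 17 mm is ≥ 16 mm → susceptible
Susceptible: 3/6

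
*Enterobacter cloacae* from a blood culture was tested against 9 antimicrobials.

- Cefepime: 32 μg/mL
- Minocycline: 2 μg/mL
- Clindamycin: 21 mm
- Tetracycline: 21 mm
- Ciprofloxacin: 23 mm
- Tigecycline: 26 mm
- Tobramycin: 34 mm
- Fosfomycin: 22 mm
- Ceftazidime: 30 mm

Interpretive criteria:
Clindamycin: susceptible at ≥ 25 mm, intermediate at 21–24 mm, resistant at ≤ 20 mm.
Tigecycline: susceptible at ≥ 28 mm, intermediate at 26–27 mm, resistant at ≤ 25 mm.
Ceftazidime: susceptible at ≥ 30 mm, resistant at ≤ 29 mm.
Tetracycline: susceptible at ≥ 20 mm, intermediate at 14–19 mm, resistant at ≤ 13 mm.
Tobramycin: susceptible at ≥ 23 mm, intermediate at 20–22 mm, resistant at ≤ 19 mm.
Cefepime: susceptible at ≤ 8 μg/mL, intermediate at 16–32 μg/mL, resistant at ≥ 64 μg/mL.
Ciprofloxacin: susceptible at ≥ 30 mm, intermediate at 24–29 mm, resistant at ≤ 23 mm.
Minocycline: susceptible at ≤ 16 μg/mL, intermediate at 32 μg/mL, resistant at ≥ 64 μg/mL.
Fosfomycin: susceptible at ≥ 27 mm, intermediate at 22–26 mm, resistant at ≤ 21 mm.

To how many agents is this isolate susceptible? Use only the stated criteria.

Cefepime (32 μg/mL) in 16–32 μg/mL ⇒ intermediate
Minocycline (2 μg/mL) ≤ 16 μg/mL — Susceptible
Clindamycin (21 mm) in 21–24 mm → Intermediate
Tetracycline (21 mm) ≥ 20 mm ⇒ susceptible
Ciprofloxacin (23 mm) ≤ 23 mm → resistant
Tigecycline: 26 mm is in 26–27 mm → intermediate
Tobramycin 34 mm: ≥ 23 mm — susceptible
Fosfomycin (22 mm) in 22–26 mm ⇒ Intermediate
Ceftazidime: 30 mm is ≥ 30 mm — susceptible
Susceptible: 4

4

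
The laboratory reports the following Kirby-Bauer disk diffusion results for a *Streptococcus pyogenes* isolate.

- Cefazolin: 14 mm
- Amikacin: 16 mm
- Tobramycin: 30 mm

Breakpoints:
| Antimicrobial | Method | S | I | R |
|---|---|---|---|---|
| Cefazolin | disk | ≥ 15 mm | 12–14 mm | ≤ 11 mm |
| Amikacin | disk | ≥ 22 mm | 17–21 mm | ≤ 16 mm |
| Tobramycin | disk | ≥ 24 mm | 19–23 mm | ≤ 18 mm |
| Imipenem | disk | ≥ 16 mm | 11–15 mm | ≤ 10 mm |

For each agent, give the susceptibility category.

Cefazolin 14 mm: in 12–14 mm → I
Amikacin 16 mm: ≤ 16 mm ⇒ Resistant
Tobramycin: 30 mm is ≥ 24 mm ⇒ S

I, R, S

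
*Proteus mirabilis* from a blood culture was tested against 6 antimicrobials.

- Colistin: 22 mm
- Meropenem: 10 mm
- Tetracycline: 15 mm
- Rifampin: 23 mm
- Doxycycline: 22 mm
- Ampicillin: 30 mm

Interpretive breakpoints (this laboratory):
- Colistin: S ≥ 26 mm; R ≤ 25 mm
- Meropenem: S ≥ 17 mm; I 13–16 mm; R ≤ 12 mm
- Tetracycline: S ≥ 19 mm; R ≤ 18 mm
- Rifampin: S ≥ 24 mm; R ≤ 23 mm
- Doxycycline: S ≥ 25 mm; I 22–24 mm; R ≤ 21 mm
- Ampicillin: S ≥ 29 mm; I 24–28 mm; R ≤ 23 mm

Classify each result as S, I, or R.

R, R, R, R, I, S

Colistin (22 mm) ≤ 25 mm — resistant
Meropenem 10 mm: ≤ 12 mm → resistant
Tetracycline (15 mm) ≤ 18 mm — resistant
Rifampin (23 mm) ≤ 23 mm — resistant
Doxycycline 22 mm: in 22–24 mm → Intermediate
Ampicillin 30 mm: ≥ 29 mm → Susceptible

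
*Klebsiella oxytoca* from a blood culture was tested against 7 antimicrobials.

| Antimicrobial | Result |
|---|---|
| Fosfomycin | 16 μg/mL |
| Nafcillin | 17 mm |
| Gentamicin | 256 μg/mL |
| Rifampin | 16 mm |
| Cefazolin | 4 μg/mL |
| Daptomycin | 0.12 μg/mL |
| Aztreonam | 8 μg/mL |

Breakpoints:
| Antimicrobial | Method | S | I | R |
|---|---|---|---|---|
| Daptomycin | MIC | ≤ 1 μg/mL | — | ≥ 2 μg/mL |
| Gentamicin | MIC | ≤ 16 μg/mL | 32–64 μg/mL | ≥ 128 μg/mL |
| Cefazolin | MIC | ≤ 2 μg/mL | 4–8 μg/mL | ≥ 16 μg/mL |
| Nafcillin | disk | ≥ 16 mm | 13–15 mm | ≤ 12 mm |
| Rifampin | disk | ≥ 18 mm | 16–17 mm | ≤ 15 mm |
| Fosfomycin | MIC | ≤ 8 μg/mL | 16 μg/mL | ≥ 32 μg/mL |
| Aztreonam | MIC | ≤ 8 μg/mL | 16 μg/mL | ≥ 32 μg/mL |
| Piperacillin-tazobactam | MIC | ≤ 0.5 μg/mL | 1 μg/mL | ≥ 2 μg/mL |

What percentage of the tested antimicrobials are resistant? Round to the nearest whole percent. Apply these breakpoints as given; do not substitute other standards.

Fosfomycin (16 μg/mL) = 16 μg/mL → intermediate
Nafcillin (17 mm) ≥ 16 mm → S
Gentamicin 256 μg/mL: ≥ 128 μg/mL — resistant
Rifampin: 16 mm is in 16–17 mm ⇒ intermediate
Cefazolin (4 μg/mL) in 4–8 μg/mL — I
Daptomycin: 0.12 μg/mL is ≤ 1 μg/mL — S
Aztreonam (8 μg/mL) ≤ 8 μg/mL ⇒ S
Resistant: 1/7

14%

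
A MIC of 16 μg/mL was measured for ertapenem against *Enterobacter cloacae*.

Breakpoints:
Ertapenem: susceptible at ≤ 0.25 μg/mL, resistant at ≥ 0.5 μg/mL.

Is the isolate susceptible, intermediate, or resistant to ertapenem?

Resistant

Ertapenem 16 μg/mL: ≥ 0.5 μg/mL — R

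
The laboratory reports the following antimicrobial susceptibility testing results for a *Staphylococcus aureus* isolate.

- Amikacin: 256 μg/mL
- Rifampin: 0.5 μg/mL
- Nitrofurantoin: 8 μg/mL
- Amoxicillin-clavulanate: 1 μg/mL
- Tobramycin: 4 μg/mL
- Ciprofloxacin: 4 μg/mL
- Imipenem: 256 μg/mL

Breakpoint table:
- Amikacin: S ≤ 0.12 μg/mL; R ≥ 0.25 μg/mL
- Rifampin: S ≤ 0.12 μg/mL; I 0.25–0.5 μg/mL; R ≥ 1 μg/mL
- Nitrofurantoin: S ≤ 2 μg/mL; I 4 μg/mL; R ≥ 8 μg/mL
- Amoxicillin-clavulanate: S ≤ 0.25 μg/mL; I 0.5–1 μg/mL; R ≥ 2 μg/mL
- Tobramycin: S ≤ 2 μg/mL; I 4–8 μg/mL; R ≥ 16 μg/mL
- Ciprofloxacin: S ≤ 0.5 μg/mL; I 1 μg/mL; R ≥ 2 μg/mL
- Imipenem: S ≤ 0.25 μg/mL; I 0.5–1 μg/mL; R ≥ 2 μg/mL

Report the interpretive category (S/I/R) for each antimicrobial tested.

Amikacin (256 μg/mL) ≥ 0.25 μg/mL → resistant
Rifampin 0.5 μg/mL: in 0.25–0.5 μg/mL ⇒ intermediate
Nitrofurantoin 8 μg/mL: ≥ 8 μg/mL → resistant
Amoxicillin-clavulanate (1 μg/mL) in 0.5–1 μg/mL → Intermediate
Tobramycin 4 μg/mL: in 4–8 μg/mL → intermediate
Ciprofloxacin 4 μg/mL: ≥ 2 μg/mL — Resistant
Imipenem 256 μg/mL: ≥ 2 μg/mL — R

R, I, R, I, I, R, R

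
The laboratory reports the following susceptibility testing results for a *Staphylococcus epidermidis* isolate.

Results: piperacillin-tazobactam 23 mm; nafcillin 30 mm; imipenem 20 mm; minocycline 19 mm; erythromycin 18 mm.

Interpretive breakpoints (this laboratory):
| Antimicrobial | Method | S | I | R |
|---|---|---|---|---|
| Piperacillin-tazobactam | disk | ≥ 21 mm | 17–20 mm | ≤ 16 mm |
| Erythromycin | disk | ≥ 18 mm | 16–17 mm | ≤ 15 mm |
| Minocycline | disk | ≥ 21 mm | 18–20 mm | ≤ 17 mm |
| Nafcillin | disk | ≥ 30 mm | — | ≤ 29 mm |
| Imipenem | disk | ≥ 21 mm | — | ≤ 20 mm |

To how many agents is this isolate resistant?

1

Piperacillin-tazobactam (23 mm) ≥ 21 mm → S
Nafcillin (30 mm) ≥ 30 mm — S
Imipenem: 20 mm is ≤ 20 mm ⇒ R
Minocycline (19 mm) in 18–20 mm — I
Erythromycin: 18 mm is ≥ 18 mm → Susceptible
Resistant: 1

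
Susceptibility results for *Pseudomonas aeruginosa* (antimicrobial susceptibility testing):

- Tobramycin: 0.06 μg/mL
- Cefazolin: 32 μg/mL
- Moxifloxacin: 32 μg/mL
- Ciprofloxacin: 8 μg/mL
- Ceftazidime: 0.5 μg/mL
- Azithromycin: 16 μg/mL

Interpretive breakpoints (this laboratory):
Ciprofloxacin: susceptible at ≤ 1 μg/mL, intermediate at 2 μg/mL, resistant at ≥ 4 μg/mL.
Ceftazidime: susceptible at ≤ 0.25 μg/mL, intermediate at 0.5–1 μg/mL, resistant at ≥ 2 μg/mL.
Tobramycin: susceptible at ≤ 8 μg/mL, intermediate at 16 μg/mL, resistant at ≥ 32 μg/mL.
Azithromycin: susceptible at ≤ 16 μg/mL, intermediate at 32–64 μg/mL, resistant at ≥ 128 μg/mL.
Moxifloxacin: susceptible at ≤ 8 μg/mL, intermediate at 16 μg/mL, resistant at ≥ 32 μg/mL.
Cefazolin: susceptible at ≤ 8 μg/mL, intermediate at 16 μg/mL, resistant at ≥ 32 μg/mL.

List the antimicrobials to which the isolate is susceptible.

tobramycin, azithromycin

Tobramycin (0.06 μg/mL) ≤ 8 μg/mL ⇒ Susceptible
Cefazolin (32 μg/mL) ≥ 32 μg/mL — R
Moxifloxacin: 32 μg/mL is ≥ 32 μg/mL → R
Ciprofloxacin 8 μg/mL: ≥ 4 μg/mL — R
Ceftazidime 0.5 μg/mL: in 0.5–1 μg/mL → I
Azithromycin (16 μg/mL) ≤ 16 μg/mL ⇒ susceptible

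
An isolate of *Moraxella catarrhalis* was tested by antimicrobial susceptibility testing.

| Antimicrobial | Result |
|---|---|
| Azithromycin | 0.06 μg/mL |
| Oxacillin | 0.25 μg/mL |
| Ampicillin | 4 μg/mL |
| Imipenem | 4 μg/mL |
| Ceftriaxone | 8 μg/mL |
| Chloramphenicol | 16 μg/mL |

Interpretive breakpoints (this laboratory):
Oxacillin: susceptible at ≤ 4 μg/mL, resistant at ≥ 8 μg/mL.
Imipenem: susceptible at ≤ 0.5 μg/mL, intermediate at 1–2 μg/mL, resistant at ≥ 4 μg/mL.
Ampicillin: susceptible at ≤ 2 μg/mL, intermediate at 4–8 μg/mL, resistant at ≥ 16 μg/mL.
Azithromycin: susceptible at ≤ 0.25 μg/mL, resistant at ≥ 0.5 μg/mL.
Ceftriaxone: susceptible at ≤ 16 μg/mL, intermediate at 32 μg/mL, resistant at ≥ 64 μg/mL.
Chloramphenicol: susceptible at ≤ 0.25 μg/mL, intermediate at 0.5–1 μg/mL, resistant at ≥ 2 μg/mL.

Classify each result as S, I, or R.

S, S, I, R, S, R

Azithromycin: 0.06 μg/mL is ≤ 0.25 μg/mL — Susceptible
Oxacillin (0.25 μg/mL) ≤ 4 μg/mL — Susceptible
Ampicillin 4 μg/mL: in 4–8 μg/mL — Intermediate
Imipenem: 4 μg/mL is ≥ 4 μg/mL ⇒ resistant
Ceftriaxone (8 μg/mL) ≤ 16 μg/mL — Susceptible
Chloramphenicol 16 μg/mL: ≥ 2 μg/mL ⇒ resistant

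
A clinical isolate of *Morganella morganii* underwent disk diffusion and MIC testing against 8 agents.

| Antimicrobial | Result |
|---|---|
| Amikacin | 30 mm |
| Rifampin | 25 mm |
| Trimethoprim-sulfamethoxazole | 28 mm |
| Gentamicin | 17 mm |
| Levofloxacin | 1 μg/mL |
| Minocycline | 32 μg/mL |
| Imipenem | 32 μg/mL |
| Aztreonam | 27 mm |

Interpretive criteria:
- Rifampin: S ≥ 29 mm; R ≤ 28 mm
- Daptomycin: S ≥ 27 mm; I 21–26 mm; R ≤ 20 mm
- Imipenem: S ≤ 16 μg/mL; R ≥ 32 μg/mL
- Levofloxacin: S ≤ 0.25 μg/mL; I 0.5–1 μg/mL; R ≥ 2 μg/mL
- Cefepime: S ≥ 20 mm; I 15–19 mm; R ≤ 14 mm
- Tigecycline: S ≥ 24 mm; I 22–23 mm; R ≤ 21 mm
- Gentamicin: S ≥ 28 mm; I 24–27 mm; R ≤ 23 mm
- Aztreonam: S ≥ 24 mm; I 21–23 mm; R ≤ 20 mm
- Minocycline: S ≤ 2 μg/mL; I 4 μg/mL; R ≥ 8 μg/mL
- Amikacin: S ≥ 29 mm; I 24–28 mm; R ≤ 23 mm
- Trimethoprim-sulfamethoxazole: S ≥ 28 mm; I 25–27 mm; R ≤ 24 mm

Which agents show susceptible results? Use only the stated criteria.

Amikacin: 30 mm is ≥ 29 mm → S
Rifampin: 25 mm is ≤ 28 mm ⇒ resistant
Trimethoprim-sulfamethoxazole: 28 mm is ≥ 28 mm — S
Gentamicin 17 mm: ≤ 23 mm ⇒ resistant
Levofloxacin (1 μg/mL) in 0.5–1 μg/mL → I
Minocycline 32 μg/mL: ≥ 8 μg/mL — Resistant
Imipenem 32 μg/mL: ≥ 32 μg/mL — resistant
Aztreonam (27 mm) ≥ 24 mm ⇒ Susceptible

amikacin, trimethoprim-sulfamethoxazole, aztreonam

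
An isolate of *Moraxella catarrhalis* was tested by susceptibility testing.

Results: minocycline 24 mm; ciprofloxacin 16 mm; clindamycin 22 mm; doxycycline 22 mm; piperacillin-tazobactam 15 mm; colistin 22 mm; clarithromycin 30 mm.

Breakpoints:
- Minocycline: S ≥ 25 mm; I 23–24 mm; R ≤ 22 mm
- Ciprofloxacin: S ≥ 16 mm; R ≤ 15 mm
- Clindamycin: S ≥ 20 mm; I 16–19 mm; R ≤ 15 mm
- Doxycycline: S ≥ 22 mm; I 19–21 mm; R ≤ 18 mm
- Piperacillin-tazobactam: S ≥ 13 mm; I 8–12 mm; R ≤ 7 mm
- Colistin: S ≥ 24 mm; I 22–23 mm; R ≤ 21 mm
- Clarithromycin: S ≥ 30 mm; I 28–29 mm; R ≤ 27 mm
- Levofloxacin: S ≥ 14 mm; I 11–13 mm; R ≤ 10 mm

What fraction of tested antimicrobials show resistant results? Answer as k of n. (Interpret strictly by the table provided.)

Minocycline: 24 mm is in 23–24 mm — Intermediate
Ciprofloxacin (16 mm) ≥ 16 mm → Susceptible
Clindamycin: 22 mm is ≥ 20 mm — Susceptible
Doxycycline: 22 mm is ≥ 22 mm ⇒ S
Piperacillin-tazobactam: 15 mm is ≥ 13 mm → S
Colistin: 22 mm is in 22–23 mm — intermediate
Clarithromycin: 30 mm is ≥ 30 mm — Susceptible
Resistant: 0/7

0 of 7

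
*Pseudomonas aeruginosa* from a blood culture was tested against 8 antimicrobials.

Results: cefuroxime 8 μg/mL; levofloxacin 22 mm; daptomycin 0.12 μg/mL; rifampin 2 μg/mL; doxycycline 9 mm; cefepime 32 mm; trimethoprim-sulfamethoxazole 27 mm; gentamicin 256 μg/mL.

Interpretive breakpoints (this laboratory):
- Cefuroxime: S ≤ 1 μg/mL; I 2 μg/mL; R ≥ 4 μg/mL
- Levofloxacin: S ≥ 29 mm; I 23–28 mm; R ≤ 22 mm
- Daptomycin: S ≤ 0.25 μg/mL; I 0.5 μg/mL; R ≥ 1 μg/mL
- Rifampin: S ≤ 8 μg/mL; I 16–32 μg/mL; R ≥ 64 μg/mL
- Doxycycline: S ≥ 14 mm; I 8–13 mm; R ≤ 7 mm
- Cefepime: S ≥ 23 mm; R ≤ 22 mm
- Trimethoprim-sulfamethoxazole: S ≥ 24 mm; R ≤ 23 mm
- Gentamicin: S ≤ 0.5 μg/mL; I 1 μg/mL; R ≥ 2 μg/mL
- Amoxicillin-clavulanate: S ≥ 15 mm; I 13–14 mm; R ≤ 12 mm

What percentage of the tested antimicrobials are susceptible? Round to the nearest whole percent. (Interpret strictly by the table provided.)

50%

Cefuroxime 8 μg/mL: ≥ 4 μg/mL — Resistant
Levofloxacin: 22 mm is ≤ 22 mm → R
Daptomycin 0.12 μg/mL: ≤ 0.25 μg/mL → S
Rifampin (2 μg/mL) ≤ 8 μg/mL → Susceptible
Doxycycline: 9 mm is in 8–13 mm → I
Cefepime: 32 mm is ≥ 23 mm → Susceptible
Trimethoprim-sulfamethoxazole: 27 mm is ≥ 24 mm → S
Gentamicin: 256 μg/mL is ≥ 2 μg/mL ⇒ resistant
Susceptible: 4/8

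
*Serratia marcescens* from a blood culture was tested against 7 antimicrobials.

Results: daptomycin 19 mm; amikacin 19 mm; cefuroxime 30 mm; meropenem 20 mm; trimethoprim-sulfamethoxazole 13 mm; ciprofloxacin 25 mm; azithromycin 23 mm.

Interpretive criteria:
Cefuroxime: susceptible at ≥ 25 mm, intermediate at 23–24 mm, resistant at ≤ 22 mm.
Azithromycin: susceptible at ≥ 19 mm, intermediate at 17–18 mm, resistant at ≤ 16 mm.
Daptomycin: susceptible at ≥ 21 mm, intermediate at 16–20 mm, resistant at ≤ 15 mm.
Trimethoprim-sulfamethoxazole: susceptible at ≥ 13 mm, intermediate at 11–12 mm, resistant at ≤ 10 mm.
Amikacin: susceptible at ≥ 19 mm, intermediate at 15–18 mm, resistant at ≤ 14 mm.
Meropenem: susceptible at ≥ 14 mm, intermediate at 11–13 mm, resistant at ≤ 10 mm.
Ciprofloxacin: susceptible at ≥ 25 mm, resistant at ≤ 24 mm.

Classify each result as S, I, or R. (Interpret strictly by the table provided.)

Daptomycin (19 mm) in 16–20 mm → I
Amikacin (19 mm) ≥ 19 mm ⇒ Susceptible
Cefuroxime (30 mm) ≥ 25 mm ⇒ susceptible
Meropenem (20 mm) ≥ 14 mm ⇒ Susceptible
Trimethoprim-sulfamethoxazole (13 mm) ≥ 13 mm → S
Ciprofloxacin 25 mm: ≥ 25 mm — S
Azithromycin: 23 mm is ≥ 19 mm → Susceptible

I, S, S, S, S, S, S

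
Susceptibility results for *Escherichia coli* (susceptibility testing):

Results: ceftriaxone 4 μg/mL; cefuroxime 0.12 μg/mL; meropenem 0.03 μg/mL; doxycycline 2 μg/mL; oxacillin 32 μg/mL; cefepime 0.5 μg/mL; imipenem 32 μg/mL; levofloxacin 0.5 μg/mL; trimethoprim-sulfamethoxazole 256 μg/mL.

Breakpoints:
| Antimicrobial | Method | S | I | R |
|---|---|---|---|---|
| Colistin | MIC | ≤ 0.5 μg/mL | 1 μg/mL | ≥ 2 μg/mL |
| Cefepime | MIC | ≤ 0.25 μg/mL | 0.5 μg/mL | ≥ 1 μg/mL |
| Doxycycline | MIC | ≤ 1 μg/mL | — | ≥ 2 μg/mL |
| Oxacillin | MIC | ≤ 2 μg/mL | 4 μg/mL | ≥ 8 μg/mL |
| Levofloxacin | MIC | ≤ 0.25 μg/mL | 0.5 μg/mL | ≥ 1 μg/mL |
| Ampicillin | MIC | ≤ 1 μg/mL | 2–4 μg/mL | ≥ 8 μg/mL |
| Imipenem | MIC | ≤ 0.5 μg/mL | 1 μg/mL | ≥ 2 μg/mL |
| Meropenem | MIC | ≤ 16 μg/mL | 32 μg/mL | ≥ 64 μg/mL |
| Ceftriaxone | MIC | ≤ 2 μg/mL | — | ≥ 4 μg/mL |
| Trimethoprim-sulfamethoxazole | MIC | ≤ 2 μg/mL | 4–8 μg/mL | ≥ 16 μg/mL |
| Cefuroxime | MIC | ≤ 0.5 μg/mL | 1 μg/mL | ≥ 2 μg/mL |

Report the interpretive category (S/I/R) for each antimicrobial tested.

Ceftriaxone 4 μg/mL: ≥ 4 μg/mL — Resistant
Cefuroxime 0.12 μg/mL: ≤ 0.5 μg/mL — susceptible
Meropenem: 0.03 μg/mL is ≤ 16 μg/mL — susceptible
Doxycycline (2 μg/mL) ≥ 2 μg/mL → Resistant
Oxacillin (32 μg/mL) ≥ 8 μg/mL → resistant
Cefepime 0.5 μg/mL: = 0.5 μg/mL ⇒ intermediate
Imipenem: 32 μg/mL is ≥ 2 μg/mL → resistant
Levofloxacin (0.5 μg/mL) = 0.5 μg/mL → Intermediate
Trimethoprim-sulfamethoxazole: 256 μg/mL is ≥ 16 μg/mL ⇒ Resistant

R, S, S, R, R, I, R, I, R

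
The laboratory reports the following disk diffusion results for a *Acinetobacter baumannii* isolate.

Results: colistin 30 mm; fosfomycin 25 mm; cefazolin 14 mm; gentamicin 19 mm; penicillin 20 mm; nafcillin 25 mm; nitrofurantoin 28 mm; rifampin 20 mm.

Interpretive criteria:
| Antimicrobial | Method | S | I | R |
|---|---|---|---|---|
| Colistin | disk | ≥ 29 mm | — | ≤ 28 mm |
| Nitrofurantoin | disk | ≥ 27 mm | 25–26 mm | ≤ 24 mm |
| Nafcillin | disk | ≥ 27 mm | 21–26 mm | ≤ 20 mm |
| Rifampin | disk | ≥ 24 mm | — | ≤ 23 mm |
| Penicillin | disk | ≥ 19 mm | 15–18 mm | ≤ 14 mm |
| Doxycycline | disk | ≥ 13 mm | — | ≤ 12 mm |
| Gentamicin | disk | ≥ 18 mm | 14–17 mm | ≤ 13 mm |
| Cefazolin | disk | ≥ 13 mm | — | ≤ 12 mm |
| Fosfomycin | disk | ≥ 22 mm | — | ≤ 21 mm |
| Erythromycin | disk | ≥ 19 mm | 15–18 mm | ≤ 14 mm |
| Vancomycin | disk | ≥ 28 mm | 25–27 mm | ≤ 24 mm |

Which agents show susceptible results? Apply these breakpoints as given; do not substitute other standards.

colistin, fosfomycin, cefazolin, gentamicin, penicillin, nitrofurantoin

Colistin 30 mm: ≥ 29 mm → susceptible
Fosfomycin (25 mm) ≥ 22 mm ⇒ S
Cefazolin (14 mm) ≥ 13 mm ⇒ S
Gentamicin (19 mm) ≥ 18 mm — susceptible
Penicillin (20 mm) ≥ 19 mm → S
Nafcillin (25 mm) in 21–26 mm ⇒ Intermediate
Nitrofurantoin: 28 mm is ≥ 27 mm ⇒ susceptible
Rifampin: 20 mm is ≤ 23 mm ⇒ Resistant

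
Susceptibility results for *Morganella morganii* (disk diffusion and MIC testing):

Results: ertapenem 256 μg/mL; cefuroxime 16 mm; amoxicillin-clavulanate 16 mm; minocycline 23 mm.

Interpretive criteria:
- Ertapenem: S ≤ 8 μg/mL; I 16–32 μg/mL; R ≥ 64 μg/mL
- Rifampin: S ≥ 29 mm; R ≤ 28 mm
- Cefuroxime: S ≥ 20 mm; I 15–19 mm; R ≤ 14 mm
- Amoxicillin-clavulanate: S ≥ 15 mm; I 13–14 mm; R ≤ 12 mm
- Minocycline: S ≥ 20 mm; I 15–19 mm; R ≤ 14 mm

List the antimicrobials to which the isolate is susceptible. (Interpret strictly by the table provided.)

amoxicillin-clavulanate, minocycline

Ertapenem: 256 μg/mL is ≥ 64 μg/mL → R
Cefuroxime 16 mm: in 15–19 mm — intermediate
Amoxicillin-clavulanate: 16 mm is ≥ 15 mm ⇒ Susceptible
Minocycline 23 mm: ≥ 20 mm → S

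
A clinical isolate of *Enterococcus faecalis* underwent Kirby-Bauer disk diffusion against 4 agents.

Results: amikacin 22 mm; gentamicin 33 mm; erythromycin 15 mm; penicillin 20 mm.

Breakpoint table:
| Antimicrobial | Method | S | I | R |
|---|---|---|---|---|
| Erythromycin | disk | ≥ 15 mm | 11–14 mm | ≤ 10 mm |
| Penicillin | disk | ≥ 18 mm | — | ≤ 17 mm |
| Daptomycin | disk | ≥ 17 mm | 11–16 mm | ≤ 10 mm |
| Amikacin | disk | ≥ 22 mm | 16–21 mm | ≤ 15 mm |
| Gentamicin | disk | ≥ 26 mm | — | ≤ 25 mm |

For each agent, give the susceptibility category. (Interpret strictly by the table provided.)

S, S, S, S

Amikacin (22 mm) ≥ 22 mm → S
Gentamicin (33 mm) ≥ 26 mm ⇒ Susceptible
Erythromycin: 15 mm is ≥ 15 mm → susceptible
Penicillin: 20 mm is ≥ 18 mm — Susceptible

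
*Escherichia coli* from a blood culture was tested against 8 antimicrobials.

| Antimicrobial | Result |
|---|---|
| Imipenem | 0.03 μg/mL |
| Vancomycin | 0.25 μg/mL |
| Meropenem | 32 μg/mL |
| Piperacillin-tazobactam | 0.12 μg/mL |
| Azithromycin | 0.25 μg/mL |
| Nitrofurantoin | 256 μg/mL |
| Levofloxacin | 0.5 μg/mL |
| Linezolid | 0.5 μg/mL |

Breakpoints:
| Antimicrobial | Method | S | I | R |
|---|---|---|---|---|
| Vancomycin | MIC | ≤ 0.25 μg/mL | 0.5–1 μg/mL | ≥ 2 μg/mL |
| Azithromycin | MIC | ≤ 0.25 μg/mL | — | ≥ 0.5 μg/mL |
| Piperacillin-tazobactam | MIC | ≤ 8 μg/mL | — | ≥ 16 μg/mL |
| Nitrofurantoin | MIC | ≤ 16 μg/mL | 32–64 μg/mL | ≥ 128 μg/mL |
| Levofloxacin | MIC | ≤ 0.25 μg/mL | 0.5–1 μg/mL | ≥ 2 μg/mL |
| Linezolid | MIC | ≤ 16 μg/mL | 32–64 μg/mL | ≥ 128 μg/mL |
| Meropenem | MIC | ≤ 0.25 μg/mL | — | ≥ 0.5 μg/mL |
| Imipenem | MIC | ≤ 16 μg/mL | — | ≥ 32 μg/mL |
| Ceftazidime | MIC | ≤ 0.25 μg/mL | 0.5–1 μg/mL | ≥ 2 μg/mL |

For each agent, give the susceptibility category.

Imipenem: 0.03 μg/mL is ≤ 16 μg/mL — Susceptible
Vancomycin: 0.25 μg/mL is ≤ 0.25 μg/mL — S
Meropenem: 32 μg/mL is ≥ 0.5 μg/mL ⇒ resistant
Piperacillin-tazobactam (0.12 μg/mL) ≤ 8 μg/mL → S
Azithromycin (0.25 μg/mL) ≤ 0.25 μg/mL → Susceptible
Nitrofurantoin: 256 μg/mL is ≥ 128 μg/mL ⇒ resistant
Levofloxacin (0.5 μg/mL) in 0.5–1 μg/mL — I
Linezolid: 0.5 μg/mL is ≤ 16 μg/mL — susceptible

S, S, R, S, S, R, I, S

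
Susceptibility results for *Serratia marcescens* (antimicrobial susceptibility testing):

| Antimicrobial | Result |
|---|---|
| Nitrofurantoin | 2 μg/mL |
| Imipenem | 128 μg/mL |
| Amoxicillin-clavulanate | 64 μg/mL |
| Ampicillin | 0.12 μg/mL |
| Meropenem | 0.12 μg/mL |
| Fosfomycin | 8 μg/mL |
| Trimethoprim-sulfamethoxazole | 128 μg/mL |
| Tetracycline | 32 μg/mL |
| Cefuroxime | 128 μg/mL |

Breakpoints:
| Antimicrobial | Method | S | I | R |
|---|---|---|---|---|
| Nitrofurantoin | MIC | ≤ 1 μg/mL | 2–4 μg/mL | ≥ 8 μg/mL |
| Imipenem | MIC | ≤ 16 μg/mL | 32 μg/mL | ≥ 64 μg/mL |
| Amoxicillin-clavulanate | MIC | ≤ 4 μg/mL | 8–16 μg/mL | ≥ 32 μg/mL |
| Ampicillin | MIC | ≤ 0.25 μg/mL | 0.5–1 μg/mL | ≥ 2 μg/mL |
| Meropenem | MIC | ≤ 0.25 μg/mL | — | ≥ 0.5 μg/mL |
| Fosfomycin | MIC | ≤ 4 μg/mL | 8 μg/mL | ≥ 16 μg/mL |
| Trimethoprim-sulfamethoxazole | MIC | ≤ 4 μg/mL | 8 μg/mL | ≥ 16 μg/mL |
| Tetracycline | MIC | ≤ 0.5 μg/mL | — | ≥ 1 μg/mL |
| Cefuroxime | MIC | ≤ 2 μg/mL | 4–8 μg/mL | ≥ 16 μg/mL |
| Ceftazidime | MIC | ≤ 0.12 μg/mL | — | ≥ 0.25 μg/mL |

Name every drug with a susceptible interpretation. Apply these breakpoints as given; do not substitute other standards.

Nitrofurantoin: 2 μg/mL is in 2–4 μg/mL ⇒ intermediate
Imipenem 128 μg/mL: ≥ 64 μg/mL — R
Amoxicillin-clavulanate: 64 μg/mL is ≥ 32 μg/mL — Resistant
Ampicillin: 0.12 μg/mL is ≤ 0.25 μg/mL ⇒ Susceptible
Meropenem: 0.12 μg/mL is ≤ 0.25 μg/mL ⇒ Susceptible
Fosfomycin 8 μg/mL: = 8 μg/mL ⇒ Intermediate
Trimethoprim-sulfamethoxazole (128 μg/mL) ≥ 16 μg/mL → resistant
Tetracycline: 32 μg/mL is ≥ 1 μg/mL — resistant
Cefuroxime (128 μg/mL) ≥ 16 μg/mL → R

ampicillin, meropenem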